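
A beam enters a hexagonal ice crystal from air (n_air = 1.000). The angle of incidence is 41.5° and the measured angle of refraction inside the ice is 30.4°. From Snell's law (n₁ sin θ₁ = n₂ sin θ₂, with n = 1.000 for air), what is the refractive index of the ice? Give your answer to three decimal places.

n = sin θ_i / sin θ_r = sin 41.5° / sin 30.4° = 0.6626 / 0.5060 = 1.3094.

1.309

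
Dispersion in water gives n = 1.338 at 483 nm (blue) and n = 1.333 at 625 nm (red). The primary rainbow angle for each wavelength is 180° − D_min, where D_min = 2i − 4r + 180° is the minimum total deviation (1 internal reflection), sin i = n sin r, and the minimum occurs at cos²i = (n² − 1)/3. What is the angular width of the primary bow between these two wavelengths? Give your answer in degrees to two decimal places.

At 483 nm (n = 1.338): cos²i = 0.26341 → i = 59.120°, r = 39.899°, D_min = 138.643°, rainbow angle = 41.357°.
At 625 nm (n = 1.333): cos²i = 0.25896 → i = 59.410°, r = 40.225°, D_min = 137.922°, rainbow angle = 42.078°.
Angular width = |41.357° − 42.078°| = 0.722°.

0.72°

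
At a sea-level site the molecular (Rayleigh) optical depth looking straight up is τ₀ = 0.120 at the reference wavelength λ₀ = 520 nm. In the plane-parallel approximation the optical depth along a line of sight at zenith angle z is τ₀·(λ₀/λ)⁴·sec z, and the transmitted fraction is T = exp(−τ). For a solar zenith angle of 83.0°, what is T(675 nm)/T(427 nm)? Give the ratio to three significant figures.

Airmass: sec 83.0° = 8.2055.
τ(675 nm) = 0.120 × (520/675)⁴ × 8.2055 = 0.120 × 0.3522 × 8.2055 = 0.3468.
τ(427 nm) = 0.120 × (520/427)⁴ × 8.2055 = 0.120 × 2.1994 × 8.2055 = 2.1657.
T(675)/T(427) = exp(τ_B − τ_A) = exp(1.8188) = 6.1647.

6.16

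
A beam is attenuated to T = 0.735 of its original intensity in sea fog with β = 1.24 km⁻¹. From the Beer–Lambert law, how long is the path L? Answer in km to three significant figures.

0.248 km

Beer–Lambert: T = exp(−βL) ⇒ L = −ln(T)/β = −ln(0.735)/1.24 = 0.3079/1.24 = 0.2483 km.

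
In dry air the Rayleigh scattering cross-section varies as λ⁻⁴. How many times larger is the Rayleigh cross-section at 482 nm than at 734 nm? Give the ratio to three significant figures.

Rayleigh scattering ∝ λ⁻⁴, so the ratio of coefficients is the inverse fourth power of the wavelength ratio.
σ(482)/σ(734) = (734/482)⁴ = (1.5228)⁴ = 5.378.

5.38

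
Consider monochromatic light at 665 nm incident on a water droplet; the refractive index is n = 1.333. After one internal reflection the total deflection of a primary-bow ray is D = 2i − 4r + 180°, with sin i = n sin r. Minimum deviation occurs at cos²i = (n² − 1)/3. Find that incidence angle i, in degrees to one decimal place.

59.4°

cos²i = (1.333² − 1)/3 = (1.77689 − 1)/3 = 0.25896.
cos i = 0.50888, so i = 59.410°.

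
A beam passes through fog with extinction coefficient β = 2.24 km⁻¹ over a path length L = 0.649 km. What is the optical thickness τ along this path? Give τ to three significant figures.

1.45

τ = β·L = 2.24 × 0.649 = 1.4538.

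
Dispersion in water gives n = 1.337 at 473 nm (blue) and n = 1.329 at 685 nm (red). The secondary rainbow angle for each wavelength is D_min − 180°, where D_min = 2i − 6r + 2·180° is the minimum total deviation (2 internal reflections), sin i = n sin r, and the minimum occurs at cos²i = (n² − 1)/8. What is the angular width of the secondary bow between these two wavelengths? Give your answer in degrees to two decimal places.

At 473 nm (n = 1.337): cos²i = 0.09845 → i = 71.714°, r = 45.249°, D_min = 231.934°, rainbow angle = 51.934°.
At 685 nm (n = 1.329): cos²i = 0.09578 → i = 71.972°, r = 45.685°, D_min = 229.837°, rainbow angle = 49.837°.
Angular width = |51.934° − 49.837°| = 2.097°.

2.10°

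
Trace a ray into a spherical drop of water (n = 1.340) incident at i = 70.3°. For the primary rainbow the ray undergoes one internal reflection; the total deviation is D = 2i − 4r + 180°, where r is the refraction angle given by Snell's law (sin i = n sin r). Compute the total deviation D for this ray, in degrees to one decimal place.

142.1°

sin r = sin 70.3° / 1.340 = 0.9415/1.340 = 0.7026; r = 44.64°.
D = 2·70.3° − 4·44.64° + 180° = 140.60° − 178.54° + 180° = 142.06°.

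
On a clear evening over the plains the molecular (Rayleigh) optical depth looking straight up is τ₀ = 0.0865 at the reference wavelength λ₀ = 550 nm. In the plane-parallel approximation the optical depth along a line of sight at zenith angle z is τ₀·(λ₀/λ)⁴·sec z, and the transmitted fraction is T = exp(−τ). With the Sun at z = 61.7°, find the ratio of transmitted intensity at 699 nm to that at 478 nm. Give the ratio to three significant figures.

1.28

Airmass: sec 61.7° = 2.1093.
τ(699 nm) = 0.0865 × (550/699)⁴ × 2.1093 = 0.0865 × 0.3833 × 2.1093 = 0.0699.
τ(478 nm) = 0.0865 × (550/478)⁴ × 2.1093 = 0.0865 × 1.7528 × 2.1093 = 0.3198.
T(699)/T(478) = exp(τ_B − τ_A) = exp(0.2499) = 1.2839.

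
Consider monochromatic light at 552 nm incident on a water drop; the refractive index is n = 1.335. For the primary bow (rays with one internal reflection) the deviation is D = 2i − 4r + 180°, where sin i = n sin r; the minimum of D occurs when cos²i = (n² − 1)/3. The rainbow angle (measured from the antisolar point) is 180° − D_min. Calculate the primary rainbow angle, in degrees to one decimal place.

cos²i = (1.78222 − 1)/3 = 0.26074; i = arccos(0.51063) = 59.294°.
sin r = sin 59.294°/1.335 = 0.64405; r = 40.094°.
D_min = 2·59.294° − 4·40.094° + 180° = 138.212°.
Rainbow angle = 180° − D_min = 41.788°.

41.8°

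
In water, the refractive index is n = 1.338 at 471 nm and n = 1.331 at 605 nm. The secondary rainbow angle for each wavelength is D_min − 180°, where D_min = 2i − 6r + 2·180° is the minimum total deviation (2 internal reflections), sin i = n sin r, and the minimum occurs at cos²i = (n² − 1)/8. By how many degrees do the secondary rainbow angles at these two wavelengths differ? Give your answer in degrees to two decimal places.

At 471 nm (n = 1.338): cos²i = 0.09878 → i = 71.682°, r = 45.195°, D_min = 232.193°, rainbow angle = 52.193°.
At 605 nm (n = 1.331): cos²i = 0.09645 → i = 71.907°, r = 45.575°, D_min = 230.365°, rainbow angle = 50.365°.
Angular width = |52.193° − 50.365°| = 1.828°.

1.83°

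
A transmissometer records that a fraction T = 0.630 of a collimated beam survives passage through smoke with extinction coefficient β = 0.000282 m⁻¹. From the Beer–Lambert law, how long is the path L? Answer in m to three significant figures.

1640 m

Beer–Lambert: T = exp(−βL) ⇒ L = −ln(T)/β = −ln(0.630)/0.000282 = 0.4620/0.000282 = 1638 m.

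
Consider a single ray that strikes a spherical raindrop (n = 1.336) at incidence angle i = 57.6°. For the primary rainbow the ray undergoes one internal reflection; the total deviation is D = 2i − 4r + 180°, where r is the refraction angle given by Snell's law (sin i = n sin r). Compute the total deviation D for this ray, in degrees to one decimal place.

sin r = sin 57.6° / 1.336 = 0.8443/1.336 = 0.6320; r = 39.20°.
D = 2·57.6° − 4·39.20° + 180° = 115.20° − 156.79° + 180° = 138.41°.

138.4°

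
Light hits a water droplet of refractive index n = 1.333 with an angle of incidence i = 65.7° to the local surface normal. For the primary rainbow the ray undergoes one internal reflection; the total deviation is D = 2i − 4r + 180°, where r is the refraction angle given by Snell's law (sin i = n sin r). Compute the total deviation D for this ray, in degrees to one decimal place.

138.9°

sin r = sin 65.7° / 1.333 = 0.9114/1.333 = 0.6837; r = 43.14°.
D = 2·65.7° − 4·43.14° + 180° = 131.40° − 172.54° + 180° = 138.86°.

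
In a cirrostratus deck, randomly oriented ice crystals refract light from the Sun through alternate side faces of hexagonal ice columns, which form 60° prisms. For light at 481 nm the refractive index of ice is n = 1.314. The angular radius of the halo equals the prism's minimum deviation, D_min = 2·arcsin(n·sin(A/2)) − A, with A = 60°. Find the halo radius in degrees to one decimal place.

22.1°

n·sin(A/2) = 1.314 × sin 30° = 1.314 × 0.5000 = 0.6570.
D_min = 2·arcsin(0.6570) − 60° = 2 × 41.071° − 60° = 22.143°.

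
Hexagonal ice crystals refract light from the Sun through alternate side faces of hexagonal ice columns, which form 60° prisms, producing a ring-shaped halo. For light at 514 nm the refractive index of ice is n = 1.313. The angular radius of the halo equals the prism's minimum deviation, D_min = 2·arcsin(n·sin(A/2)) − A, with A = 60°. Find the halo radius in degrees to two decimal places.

22.07°

n·sin(A/2) = 1.313 × sin 30° = 1.313 × 0.5000 = 0.6565.
D_min = 2·arcsin(0.6565) − 60° = 2 × 41.033° − 60° = 22.067°.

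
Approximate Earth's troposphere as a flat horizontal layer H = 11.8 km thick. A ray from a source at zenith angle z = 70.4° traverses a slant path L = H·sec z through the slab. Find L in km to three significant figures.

sec z = 1/cos 70.4° = 2.9811.
L = 11.8 × 2.9811 = 35.176 km.

35.2 km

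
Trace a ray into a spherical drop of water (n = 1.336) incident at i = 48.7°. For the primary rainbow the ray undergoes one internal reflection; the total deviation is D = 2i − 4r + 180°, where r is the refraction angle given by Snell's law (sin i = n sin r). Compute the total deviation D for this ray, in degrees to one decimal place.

140.5°

sin r = sin 48.7° / 1.336 = 0.7513/1.336 = 0.5623; r = 34.22°.
D = 2·48.7° − 4·34.22° + 180° = 97.40° − 136.87° + 180° = 140.53°.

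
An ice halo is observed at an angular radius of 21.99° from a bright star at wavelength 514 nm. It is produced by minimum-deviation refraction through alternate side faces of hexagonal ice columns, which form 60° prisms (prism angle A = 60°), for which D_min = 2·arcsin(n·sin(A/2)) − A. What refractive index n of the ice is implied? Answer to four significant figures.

1.312

Rearranging: n = sin((D_min + A)/2) / sin(A/2).
(D_min + A)/2 = (21.99° + 60°)/2 = 40.995°.
n = sin 40.995° / sin 30° = 0.6560 / 0.5000 = 1.3120.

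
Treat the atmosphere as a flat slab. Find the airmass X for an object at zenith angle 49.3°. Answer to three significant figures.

1.53

X = sec z = 1/cos 49.3° = 1/0.6521 = 1.5335.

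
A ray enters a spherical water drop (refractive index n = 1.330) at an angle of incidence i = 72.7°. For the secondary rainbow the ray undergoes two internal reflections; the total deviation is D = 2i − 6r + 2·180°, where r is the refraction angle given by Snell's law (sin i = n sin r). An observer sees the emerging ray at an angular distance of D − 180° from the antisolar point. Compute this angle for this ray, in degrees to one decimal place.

50.1°

sin r = sin 72.7° / 1.330 = 0.9548/1.330 = 0.7179; r = 45.88°.
D = 2·72.7° − 6·45.88° + 2·180° = 145.40° − 275.27° + 360° = 230.13°.
Angle from antisolar point = D − 180° = 50.13°.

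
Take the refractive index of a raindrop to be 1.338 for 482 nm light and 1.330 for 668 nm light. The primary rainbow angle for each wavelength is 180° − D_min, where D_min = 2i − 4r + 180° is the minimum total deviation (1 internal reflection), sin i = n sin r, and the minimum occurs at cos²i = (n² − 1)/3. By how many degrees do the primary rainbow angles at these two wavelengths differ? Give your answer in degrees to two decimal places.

1.16°

At 482 nm (n = 1.338): cos²i = 0.26341 → i = 59.120°, r = 39.899°, D_min = 138.643°, rainbow angle = 41.357°.
At 668 nm (n = 1.330): cos²i = 0.25630 → i = 59.585°, r = 40.422°, D_min = 137.484°, rainbow angle = 42.516°.
Angular width = |41.357° − 42.516°| = 1.160°.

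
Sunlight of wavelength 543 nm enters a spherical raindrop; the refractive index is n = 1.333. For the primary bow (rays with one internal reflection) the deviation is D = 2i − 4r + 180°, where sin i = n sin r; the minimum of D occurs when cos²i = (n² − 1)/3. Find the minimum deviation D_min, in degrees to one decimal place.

cos²i = (1.77689 − 1)/3 = 0.25896; i = arccos(0.50888) = 59.410°.
sin r = sin 59.410°/1.333 = 0.64579; r = 40.225°.
D_min = 2·59.410° − 4·40.225° + 180° = 137.922°.

137.9°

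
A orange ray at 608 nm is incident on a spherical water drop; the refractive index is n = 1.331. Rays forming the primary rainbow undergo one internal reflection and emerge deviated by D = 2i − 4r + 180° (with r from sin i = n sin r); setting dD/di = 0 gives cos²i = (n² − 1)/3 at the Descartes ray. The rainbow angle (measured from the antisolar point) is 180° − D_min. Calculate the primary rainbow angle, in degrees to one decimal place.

42.4°

cos²i = (1.77156 − 1)/3 = 0.25719; i = arccos(0.50714) = 59.527°.
sin r = sin 59.527°/1.331 = 0.64753; r = 40.356°.
D_min = 2·59.527° − 4·40.356° + 180° = 137.630°.
Rainbow angle = 180° − D_min = 42.370°.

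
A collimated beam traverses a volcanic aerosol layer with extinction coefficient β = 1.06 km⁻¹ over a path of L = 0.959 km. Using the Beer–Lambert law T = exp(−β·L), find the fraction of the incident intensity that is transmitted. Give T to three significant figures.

τ = β·L = 1.06 × 0.959 = 1.0165.
T = exp(−1.0165) = 0.3618.

0.362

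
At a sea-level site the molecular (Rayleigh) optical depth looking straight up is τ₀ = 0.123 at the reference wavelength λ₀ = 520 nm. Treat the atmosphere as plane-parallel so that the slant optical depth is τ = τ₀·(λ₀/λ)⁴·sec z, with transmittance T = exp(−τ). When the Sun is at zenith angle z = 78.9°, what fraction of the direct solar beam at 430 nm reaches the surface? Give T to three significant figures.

0.255

sec 78.9° = 5.1942.
τ = 0.123 × (520/430)⁴ × 5.1942 = 0.123 × 2.1386 × 5.1942 = 1.3664.
T = exp(−1.3664) = 0.2550.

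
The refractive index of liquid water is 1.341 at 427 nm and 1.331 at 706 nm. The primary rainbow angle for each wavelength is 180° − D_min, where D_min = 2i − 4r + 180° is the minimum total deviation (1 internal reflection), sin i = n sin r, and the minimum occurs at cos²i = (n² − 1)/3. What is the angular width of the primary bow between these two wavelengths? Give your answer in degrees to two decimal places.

At 427 nm (n = 1.341): cos²i = 0.26609 → i = 58.946°, r = 39.705°, D_min = 139.071°, rainbow angle = 40.929°.
At 706 nm (n = 1.331): cos²i = 0.25719 → i = 59.527°, r = 40.356°, D_min = 137.630°, rainbow angle = 42.370°.
Angular width = |40.929° − 42.370°| = 1.441°.

1.44°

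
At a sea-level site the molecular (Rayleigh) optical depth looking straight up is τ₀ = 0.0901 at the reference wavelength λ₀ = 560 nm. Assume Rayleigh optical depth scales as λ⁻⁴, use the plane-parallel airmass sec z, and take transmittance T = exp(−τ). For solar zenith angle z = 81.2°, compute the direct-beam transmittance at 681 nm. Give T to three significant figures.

sec 81.2° = 6.5366.
τ = 0.0901 × (560/681)⁴ × 6.5366 = 0.0901 × 0.4573 × 6.5366 = 0.2693.
T = exp(−0.2693) = 0.7639.

0.764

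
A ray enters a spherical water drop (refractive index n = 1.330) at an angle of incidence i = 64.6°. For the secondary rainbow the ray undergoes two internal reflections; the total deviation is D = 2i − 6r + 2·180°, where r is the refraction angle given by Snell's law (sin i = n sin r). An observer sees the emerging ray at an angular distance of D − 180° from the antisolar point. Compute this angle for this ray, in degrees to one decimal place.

52.5°

sin r = sin 64.6° / 1.330 = 0.9033/1.330 = 0.6792; r = 42.78°.
D = 2·64.6° − 6·42.78° + 2·180° = 129.20° − 256.69° + 360° = 232.51°.
Angle from antisolar point = D − 180° = 52.51°.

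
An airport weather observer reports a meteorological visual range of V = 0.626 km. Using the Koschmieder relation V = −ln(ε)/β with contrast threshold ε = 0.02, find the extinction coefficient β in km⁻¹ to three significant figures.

6.25 km⁻¹

β = −ln(0.02) / V = 3.912 / 0.626 = 6.2492 km⁻¹.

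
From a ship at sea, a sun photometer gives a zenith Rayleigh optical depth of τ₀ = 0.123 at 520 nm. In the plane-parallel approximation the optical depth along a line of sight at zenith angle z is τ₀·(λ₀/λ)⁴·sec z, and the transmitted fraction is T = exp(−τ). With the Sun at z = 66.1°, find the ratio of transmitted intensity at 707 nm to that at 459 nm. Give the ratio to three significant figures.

1.51

Airmass: sec 66.1° = 2.4683.
τ(707 nm) = 0.123 × (520/707)⁴ × 2.4683 = 0.123 × 0.2926 × 2.4683 = 0.0888.
τ(459 nm) = 0.123 × (520/459)⁴ × 2.4683 = 0.123 × 1.6473 × 2.4683 = 0.5001.
T(707)/T(459) = exp(τ_B − τ_A) = exp(0.4113) = 1.5087.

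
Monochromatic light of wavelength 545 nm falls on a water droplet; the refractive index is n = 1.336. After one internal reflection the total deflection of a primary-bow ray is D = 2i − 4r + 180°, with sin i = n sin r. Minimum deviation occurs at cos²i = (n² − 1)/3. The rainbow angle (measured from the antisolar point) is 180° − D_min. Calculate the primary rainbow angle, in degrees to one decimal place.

41.6°

cos²i = (1.78490 − 1)/3 = 0.26163; i = arccos(0.51150) = 59.236°.
sin r = sin 59.236°/1.336 = 0.64318; r = 40.029°.
D_min = 2·59.236° − 4·40.029° + 180° = 138.356°.
Rainbow angle = 180° − D_min = 41.644°.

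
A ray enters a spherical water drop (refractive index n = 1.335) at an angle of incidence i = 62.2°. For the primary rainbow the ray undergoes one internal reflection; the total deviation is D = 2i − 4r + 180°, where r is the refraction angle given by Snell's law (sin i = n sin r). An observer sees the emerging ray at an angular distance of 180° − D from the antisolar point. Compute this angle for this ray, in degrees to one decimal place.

sin r = sin 62.2° / 1.335 = 0.8846/1.335 = 0.6626; r = 41.50°.
D = 2·62.2° − 4·41.50° + 180° = 124.40° − 166.00° + 180° = 138.40°.
Angle from antisolar point = 180° − D = 41.60°.

41.6°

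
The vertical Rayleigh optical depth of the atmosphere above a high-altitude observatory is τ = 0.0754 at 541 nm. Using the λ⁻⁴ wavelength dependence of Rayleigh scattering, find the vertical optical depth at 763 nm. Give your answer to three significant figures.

0.0191

τ(763 nm) = τ(541 nm) × (541/763)⁴ = 0.0754 × (0.7090)⁴ = 0.0754 × 0.2527 = 0.0191.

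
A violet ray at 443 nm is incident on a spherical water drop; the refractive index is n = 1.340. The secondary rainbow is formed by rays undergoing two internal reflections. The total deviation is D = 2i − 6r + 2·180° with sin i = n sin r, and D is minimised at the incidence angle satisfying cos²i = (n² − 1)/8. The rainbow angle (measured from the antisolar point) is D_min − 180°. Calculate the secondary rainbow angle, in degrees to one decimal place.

52.7°

cos²i = (1.79560 − 1)/8 = 0.09945; i = arccos(0.31536) = 71.618°.
sin r = sin 71.618°/1.340 = 0.70819; r = 45.088°.
D_min = 2·71.618° − 6·45.088° + 360° = 232.709°.
Rainbow angle = D_min − 180° = 52.709°.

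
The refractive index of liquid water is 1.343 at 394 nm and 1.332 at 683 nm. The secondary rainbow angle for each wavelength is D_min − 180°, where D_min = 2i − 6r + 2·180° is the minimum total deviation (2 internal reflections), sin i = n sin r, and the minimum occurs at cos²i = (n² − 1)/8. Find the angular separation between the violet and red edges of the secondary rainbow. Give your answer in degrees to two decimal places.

At 394 nm (n = 1.343): cos²i = 0.10046 → i = 71.522°, r = 44.928°, D_min = 233.478°, rainbow angle = 53.478°.
At 683 nm (n = 1.332): cos²i = 0.09678 → i = 71.875°, r = 45.520°, D_min = 230.628°, rainbow angle = 50.628°.
Angular width = |53.478° − 50.628°| = 2.849°.

2.85°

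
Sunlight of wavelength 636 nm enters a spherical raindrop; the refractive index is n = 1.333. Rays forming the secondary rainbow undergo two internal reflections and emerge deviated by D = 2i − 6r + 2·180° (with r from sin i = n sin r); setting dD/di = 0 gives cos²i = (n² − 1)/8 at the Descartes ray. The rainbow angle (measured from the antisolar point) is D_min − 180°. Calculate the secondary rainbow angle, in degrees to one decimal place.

50.9°

cos²i = (1.77689 − 1)/8 = 0.09711; i = arccos(0.31163) = 71.843°.
sin r = sin 71.843°/1.333 = 0.71283; r = 45.466°.
D_min = 2·71.843° − 6·45.466° + 360° = 230.891°.
Rainbow angle = D_min − 180° = 50.891°.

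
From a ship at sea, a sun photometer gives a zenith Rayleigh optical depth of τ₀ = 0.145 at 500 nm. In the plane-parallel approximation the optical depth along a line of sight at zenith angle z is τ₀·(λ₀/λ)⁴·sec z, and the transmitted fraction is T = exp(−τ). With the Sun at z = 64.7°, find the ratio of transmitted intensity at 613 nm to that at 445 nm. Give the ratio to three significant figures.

1.48

Airmass: sec 64.7° = 2.3400.
τ(613 nm) = 0.145 × (500/613)⁴ × 2.3400 = 0.145 × 0.4426 × 2.3400 = 0.1502.
τ(445 nm) = 0.145 × (500/445)⁴ × 2.3400 = 0.145 × 1.5938 × 2.3400 = 0.5408.
T(613)/T(445) = exp(τ_B − τ_A) = exp(0.3906) = 1.4779.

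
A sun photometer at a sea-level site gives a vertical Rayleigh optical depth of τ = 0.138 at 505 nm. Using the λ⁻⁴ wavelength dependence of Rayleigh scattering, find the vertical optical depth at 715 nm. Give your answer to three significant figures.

τ(715 nm) = τ(505 nm) × (505/715)⁴ = 0.138 × (0.7063)⁴ = 0.138 × 0.2489 = 0.0343.

0.0343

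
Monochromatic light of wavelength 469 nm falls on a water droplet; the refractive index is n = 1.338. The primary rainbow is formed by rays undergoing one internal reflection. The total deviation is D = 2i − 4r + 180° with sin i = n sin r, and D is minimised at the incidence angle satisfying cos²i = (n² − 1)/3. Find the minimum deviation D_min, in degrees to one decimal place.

138.6°

cos²i = (1.79024 − 1)/3 = 0.26341; i = arccos(0.51324) = 59.120°.
sin r = sin 59.120°/1.338 = 0.64144; r = 39.899°.
D_min = 2·59.120° − 4·39.899° + 180° = 138.643°.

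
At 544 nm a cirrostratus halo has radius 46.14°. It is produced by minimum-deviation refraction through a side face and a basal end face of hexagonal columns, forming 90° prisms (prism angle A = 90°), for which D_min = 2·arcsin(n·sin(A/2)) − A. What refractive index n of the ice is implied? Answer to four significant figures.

Rearranging: n = sin((D_min + A)/2) / sin(A/2).
(D_min + A)/2 = (46.14° + 90°)/2 = 68.070°.
n = sin 68.070° / sin 45° = 0.9276 / 0.7071 = 1.3119.

1.312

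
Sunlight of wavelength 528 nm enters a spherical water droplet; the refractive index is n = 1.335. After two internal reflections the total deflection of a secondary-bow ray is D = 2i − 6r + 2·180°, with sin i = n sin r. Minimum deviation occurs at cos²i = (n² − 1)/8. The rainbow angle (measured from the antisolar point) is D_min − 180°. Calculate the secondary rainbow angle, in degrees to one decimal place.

51.4°

cos²i = (1.78222 − 1)/8 = 0.09778; i = arccos(0.31269) = 71.778°.
sin r = sin 71.778°/1.335 = 0.71150; r = 45.357°.
D_min = 2·71.778° − 6·45.357° + 360° = 231.414°.
Rainbow angle = D_min − 180° = 51.414°.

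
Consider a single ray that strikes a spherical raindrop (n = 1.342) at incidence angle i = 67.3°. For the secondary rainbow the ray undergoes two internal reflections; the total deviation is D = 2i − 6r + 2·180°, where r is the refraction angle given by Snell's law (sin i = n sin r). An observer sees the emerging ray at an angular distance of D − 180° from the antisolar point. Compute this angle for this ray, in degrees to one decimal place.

54.0°

sin r = sin 67.3° / 1.342 = 0.9225/1.342 = 0.6874; r = 43.43°.
D = 2·67.3° − 6·43.43° + 2·180° = 134.60° − 260.56° + 360° = 234.04°.
Angle from antisolar point = D − 180° = 54.04°.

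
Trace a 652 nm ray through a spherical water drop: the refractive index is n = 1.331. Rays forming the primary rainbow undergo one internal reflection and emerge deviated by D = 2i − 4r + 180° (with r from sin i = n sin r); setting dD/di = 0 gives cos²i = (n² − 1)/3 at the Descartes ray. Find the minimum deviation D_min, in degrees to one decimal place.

137.6°

cos²i = (1.77156 − 1)/3 = 0.25719; i = arccos(0.50714) = 59.527°.
sin r = sin 59.527°/1.331 = 0.64753; r = 40.356°.
D_min = 2·59.527° − 4·40.356° + 180° = 137.630°.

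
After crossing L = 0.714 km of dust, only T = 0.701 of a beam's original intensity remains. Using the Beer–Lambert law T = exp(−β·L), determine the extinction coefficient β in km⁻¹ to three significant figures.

Beer–Lambert: T = exp(−βL) ⇒ β = −ln(T)/L = −ln(0.701)/0.714 = 0.3552/0.714 = 0.4975 km⁻¹.

0.498 km⁻¹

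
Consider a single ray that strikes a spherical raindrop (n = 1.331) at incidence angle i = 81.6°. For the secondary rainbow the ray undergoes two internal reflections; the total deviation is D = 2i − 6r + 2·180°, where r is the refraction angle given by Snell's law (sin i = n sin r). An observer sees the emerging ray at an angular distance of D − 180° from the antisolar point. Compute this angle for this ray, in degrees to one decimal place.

55.1°

sin r = sin 81.6° / 1.331 = 0.9893/1.331 = 0.7433; r = 48.01°.
D = 2·81.6° − 6·48.01° + 2·180° = 163.20° − 288.06° + 360° = 235.14°.
Angle from antisolar point = D − 180° = 55.14°.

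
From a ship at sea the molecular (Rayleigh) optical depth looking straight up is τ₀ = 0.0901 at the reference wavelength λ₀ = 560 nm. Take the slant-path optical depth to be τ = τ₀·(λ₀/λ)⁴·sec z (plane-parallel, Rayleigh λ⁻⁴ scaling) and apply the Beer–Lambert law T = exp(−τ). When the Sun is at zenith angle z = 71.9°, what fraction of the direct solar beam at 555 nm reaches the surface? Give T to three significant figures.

sec 71.9° = 3.2188.
τ = 0.0901 × (560/555)⁴ × 3.2188 = 0.0901 × 1.0365 × 3.2188 = 0.3006.
T = exp(−0.3006) = 0.7404.

0.740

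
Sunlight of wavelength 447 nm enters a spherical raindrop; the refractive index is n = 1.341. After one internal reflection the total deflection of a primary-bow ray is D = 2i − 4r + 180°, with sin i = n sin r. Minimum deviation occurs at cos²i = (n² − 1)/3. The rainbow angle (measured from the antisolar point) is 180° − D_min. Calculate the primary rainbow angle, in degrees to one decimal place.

40.9°

cos²i = (1.79828 − 1)/3 = 0.26609; i = arccos(0.51584) = 58.946°.
sin r = sin 58.946°/1.341 = 0.63884; r = 39.705°.
D_min = 2·58.946° − 4·39.705° + 180° = 139.071°.
Rainbow angle = 180° − D_min = 40.929°.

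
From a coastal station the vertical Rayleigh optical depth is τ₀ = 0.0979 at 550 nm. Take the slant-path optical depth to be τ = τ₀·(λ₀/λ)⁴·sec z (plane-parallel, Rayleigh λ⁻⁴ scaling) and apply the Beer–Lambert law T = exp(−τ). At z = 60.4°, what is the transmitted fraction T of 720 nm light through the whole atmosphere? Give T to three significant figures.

sec 60.4° = 2.0245.
τ = 0.0979 × (550/720)⁴ × 2.0245 = 0.0979 × 0.3405 × 2.0245 = 0.0675.
T = exp(−0.0675) = 0.9347.

0.935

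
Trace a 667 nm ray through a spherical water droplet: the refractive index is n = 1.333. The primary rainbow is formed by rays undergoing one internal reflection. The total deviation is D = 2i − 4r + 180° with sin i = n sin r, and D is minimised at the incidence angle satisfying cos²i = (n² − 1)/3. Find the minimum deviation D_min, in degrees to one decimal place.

137.9°

cos²i = (1.77689 − 1)/3 = 0.25896; i = arccos(0.50888) = 59.410°.
sin r = sin 59.410°/1.333 = 0.64579; r = 40.225°.
D_min = 2·59.410° − 4·40.225° + 180° = 137.922°.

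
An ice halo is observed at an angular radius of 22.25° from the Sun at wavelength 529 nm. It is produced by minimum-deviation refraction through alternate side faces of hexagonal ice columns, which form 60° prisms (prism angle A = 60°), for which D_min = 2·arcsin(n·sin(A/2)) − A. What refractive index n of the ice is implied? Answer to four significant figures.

Rearranging: n = sin((D_min + A)/2) / sin(A/2).
(D_min + A)/2 = (22.25° + 60°)/2 = 41.125°.
n = sin 41.125° / sin 30° = 0.6577 / 0.5000 = 1.3154.

1.315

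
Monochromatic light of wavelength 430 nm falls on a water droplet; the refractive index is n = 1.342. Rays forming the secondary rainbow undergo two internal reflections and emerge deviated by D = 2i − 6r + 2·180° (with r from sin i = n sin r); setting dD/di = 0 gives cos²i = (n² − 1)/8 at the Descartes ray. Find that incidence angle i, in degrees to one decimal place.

cos²i = (1.342² − 1)/8 = (1.80096 − 1)/8 = 0.10012.
cos i = 0.31642, so i = 71.554°.

71.6°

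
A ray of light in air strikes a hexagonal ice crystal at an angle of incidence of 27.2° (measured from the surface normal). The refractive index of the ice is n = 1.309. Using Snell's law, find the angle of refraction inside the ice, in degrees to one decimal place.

Snell: sin θ_r = sin θ_i / n = sin 27.2° / 1.309 = 0.4571 / 1.309 = 0.3492.
θ_r = arcsin(0.3492) = 20.44°.

20.4°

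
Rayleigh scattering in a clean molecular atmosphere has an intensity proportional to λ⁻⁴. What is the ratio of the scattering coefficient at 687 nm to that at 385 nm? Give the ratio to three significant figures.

Rayleigh scattering ∝ λ⁻⁴, so the ratio of coefficients is the inverse fourth power of the wavelength ratio.
σ(687)/σ(385) = (385/687)⁴ = (0.5604)⁴ = 0.09863.

0.0986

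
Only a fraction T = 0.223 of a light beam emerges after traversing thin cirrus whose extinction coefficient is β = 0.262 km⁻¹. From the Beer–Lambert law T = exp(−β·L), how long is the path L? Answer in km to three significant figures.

5.73 km

Beer–Lambert: T = exp(−βL) ⇒ L = −ln(T)/β = −ln(0.223)/0.262 = 1.5006/0.262 = 5.727 km.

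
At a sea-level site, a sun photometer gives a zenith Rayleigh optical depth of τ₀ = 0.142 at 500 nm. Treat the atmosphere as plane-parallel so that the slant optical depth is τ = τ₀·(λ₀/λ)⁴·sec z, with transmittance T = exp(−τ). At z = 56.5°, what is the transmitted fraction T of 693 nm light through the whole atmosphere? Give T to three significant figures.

0.933

sec 56.5° = 1.8118.
τ = 0.142 × (500/693)⁴ × 1.8118 = 0.142 × 0.2710 × 1.8118 = 0.0697.
T = exp(−0.0697) = 0.9327.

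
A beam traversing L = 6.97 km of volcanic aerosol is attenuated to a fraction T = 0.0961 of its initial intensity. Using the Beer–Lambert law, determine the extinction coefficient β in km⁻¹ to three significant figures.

Beer–Lambert: T = exp(−βL) ⇒ β = −ln(T)/L = −ln(0.0961)/6.97 = 2.3424/6.97 = 0.3361 km⁻¹.

0.336 km⁻¹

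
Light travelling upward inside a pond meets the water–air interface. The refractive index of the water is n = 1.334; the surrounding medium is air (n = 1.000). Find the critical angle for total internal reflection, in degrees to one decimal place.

48.6°

sin θ_c = n_air / n = 1.000 / 1.334 = 0.7496.
θ_c = arcsin(0.7496) = 48.56°.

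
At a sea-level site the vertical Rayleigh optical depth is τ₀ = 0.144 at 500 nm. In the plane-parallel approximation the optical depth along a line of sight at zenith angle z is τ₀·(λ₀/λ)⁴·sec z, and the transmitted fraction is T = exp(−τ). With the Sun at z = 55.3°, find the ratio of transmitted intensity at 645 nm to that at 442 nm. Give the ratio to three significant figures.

Airmass: sec 55.3° = 1.7566.
τ(645 nm) = 0.144 × (500/645)⁴ × 1.7566 = 0.144 × 0.3611 × 1.7566 = 0.0913.
τ(442 nm) = 0.144 × (500/442)⁴ × 1.7566 = 0.144 × 1.6375 × 1.7566 = 0.4142.
T(645)/T(442) = exp(τ_B − τ_A) = exp(0.3229) = 1.3811.

1.38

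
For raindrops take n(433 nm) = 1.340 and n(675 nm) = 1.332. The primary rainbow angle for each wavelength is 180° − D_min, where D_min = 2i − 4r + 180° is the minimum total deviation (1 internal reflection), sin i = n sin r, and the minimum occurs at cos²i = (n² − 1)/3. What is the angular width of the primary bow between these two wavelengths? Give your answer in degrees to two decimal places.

At 433 nm (n = 1.340): cos²i = 0.26520 → i = 59.004°, r = 39.770°, D_min = 138.929°, rainbow angle = 41.071°.
At 675 nm (n = 1.332): cos²i = 0.25807 → i = 59.469°, r = 40.290°, D_min = 137.776°, rainbow angle = 42.224°.
Angular width = |41.071° − 42.224°| = 1.153°.

1.15°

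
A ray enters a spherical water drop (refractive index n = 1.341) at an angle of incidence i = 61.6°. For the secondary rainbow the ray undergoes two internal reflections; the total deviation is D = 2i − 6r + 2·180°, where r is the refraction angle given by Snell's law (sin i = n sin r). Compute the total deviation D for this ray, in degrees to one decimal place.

sin r = sin 61.6° / 1.341 = 0.8796/1.341 = 0.6560; r = 40.99°.
D = 2·61.6° − 6·40.99° + 2·180° = 123.20° − 245.96° + 360° = 237.24°.

237.2°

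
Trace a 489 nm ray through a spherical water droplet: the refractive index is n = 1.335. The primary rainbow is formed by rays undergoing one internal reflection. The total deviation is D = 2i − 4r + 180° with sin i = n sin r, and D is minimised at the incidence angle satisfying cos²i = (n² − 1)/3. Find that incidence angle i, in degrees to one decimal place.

59.3°

cos²i = (1.335² − 1)/3 = (1.78222 − 1)/3 = 0.26074.
cos i = 0.51063, so i = 59.294°.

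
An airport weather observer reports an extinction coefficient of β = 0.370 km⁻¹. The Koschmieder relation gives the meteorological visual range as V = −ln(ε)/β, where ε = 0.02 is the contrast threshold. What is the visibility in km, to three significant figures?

V = −ln(0.02) / 0.370 = 3.912 / 0.370 = 10.5730 km.

10.6 km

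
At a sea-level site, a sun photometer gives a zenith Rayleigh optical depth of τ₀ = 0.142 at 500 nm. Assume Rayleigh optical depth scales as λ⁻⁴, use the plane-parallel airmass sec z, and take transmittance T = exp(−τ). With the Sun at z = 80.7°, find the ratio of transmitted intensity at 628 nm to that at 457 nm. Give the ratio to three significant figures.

Airmass: sec 80.7° = 6.1880.
τ(628 nm) = 0.142 × (500/628)⁴ × 6.1880 = 0.142 × 0.4018 × 6.1880 = 0.3531.
τ(457 nm) = 0.142 × (500/457)⁴ × 6.1880 = 0.142 × 1.4329 × 6.1880 = 1.2591.
T(628)/T(457) = exp(τ_B − τ_A) = exp(0.9060) = 2.4744.

2.47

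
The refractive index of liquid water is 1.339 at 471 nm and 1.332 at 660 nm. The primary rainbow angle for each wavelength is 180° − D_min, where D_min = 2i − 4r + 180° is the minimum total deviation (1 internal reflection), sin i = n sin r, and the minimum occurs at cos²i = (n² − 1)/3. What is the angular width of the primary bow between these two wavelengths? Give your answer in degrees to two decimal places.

1.01°

At 471 nm (n = 1.339): cos²i = 0.26431 → i = 59.062°, r = 39.834°, D_min = 138.786°, rainbow angle = 41.214°.
At 660 nm (n = 1.332): cos²i = 0.25807 → i = 59.469°, r = 40.290°, D_min = 137.776°, rainbow angle = 42.224°.
Angular width = |41.214° − 42.224°| = 1.010°.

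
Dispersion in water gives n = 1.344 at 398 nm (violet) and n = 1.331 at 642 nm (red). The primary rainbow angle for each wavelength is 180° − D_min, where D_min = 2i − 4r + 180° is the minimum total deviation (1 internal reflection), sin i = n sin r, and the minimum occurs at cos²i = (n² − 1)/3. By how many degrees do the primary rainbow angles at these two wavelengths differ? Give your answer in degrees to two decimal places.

1.86°

At 398 nm (n = 1.344): cos²i = 0.26878 → i = 58.772°, r = 39.512°, D_min = 139.495°, rainbow angle = 40.505°.
At 642 nm (n = 1.331): cos²i = 0.25719 → i = 59.527°, r = 40.356°, D_min = 137.630°, rainbow angle = 42.370°.
Angular width = |40.505° − 42.370°| = 1.865°.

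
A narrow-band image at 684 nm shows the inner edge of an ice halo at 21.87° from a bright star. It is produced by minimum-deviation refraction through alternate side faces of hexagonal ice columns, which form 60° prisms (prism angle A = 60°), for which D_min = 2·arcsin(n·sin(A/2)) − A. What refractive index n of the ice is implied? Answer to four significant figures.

1.310

Rearranging: n = sin((D_min + A)/2) / sin(A/2).
(D_min + A)/2 = (21.87° + 60°)/2 = 40.935°.
n = sin 40.935° / sin 30° = 0.6552 / 0.5000 = 1.3104.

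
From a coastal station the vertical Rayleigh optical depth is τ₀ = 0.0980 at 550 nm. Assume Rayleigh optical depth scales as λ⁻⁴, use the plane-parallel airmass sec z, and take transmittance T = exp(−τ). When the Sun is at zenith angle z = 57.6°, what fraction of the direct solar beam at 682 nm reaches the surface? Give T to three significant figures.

0.926

sec 57.6° = 1.8663.
τ = 0.0980 × (550/682)⁴ × 1.8663 = 0.0980 × 0.4230 × 1.8663 = 0.0774.
T = exp(−0.0774) = 0.9256.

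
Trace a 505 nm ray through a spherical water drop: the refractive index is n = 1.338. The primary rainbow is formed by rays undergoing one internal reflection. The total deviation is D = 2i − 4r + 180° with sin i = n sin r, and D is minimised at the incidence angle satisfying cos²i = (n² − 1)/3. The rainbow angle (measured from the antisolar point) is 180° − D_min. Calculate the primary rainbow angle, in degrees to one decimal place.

cos²i = (1.79024 − 1)/3 = 0.26341; i = arccos(0.51324) = 59.120°.
sin r = sin 59.120°/1.338 = 0.64144; r = 39.899°.
D_min = 2·59.120° − 4·39.899° + 180° = 138.643°.
Rainbow angle = 180° − D_min = 41.357°.

41.4°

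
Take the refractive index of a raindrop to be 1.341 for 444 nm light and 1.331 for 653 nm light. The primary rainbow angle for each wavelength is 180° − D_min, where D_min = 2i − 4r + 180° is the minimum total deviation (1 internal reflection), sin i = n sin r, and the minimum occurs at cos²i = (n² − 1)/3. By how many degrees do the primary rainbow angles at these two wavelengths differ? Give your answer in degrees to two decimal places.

At 444 nm (n = 1.341): cos²i = 0.26609 → i = 58.946°, r = 39.705°, D_min = 139.071°, rainbow angle = 40.929°.
At 653 nm (n = 1.331): cos²i = 0.25719 → i = 59.527°, r = 40.356°, D_min = 137.630°, rainbow angle = 42.370°.
Angular width = |40.929° − 42.370°| = 1.441°.

1.44°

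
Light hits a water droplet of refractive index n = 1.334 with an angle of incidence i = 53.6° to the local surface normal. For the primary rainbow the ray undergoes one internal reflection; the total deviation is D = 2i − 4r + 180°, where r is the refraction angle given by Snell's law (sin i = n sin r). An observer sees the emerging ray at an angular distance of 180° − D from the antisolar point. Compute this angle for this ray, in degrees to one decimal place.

sin r = sin 53.6° / 1.334 = 0.8049/1.334 = 0.6034; r = 37.11°.
D = 2·53.6° − 4·37.11° + 180° = 107.20° − 148.45° + 180° = 138.75°.
Angle from antisolar point = 180° − D = 41.25°.

41.2°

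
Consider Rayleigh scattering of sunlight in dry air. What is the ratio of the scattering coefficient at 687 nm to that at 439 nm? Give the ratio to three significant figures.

0.167

Rayleigh scattering ∝ λ⁻⁴, so the ratio of coefficients is the inverse fourth power of the wavelength ratio.
σ(687)/σ(439) = (439/687)⁴ = (0.6390)⁴ = 0.1667.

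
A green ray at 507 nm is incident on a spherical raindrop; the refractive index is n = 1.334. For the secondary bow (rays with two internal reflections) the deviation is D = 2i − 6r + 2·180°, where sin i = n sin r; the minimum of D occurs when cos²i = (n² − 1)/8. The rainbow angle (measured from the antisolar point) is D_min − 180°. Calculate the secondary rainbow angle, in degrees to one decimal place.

cos²i = (1.77956 − 1)/8 = 0.09744; i = arccos(0.31216) = 71.810°.
sin r = sin 71.810°/1.334 = 0.71217; r = 45.411°.
D_min = 2·71.810° − 6·45.411° + 360° = 231.153°.
Rainbow angle = D_min − 180° = 51.153°.

51.2°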